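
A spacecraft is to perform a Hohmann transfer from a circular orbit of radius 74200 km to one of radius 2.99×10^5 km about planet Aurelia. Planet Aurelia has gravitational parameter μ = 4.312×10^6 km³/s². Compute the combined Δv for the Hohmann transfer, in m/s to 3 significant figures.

The Hohmann ellipse has a_t = (r₁ + r₂)/2 = 1.866×10^5 km.
Circular speed at r₁: v₁ = √(μ/r₁) = √(4.312×10^6/74200) = 7.623202 km/s.
Transfer-orbit speed at r₁ (vis-viva equation): v_p = √[μ(2/r₁ − 1/a_t)] = 9.649775 km/s.
First burn Δv₁ = |v_p − v₁| = 2.02657 km/s.
Circular speed at r₂: v₂ = √(μ/r₂) = 3.79755 km/s.
Transfer-orbit speed at r₂: v_a = √[μ(2/r₂ − 1/a_t)] = 2.39469 km/s.
Second burn Δv₂ = |v₂ − v_a| = 1.40286 km/s.
Total Δv = Δv₁ + Δv₂ = 3.429 km/s.

Δv = 3430 m/s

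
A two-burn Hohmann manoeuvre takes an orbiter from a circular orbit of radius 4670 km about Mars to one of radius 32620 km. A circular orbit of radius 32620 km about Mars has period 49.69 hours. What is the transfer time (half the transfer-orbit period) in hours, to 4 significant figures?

From Kepler's third law T² = 4π²r³/μ at r = 32620 km, T = 49.69 hours = 49.69 × 3600 s = 1.78884×10^5 s: μ = 4π²r³/T² = 42822.2 km³/s².
Transfer-ellipse semi-major axis a_t = (r₁ + r₂)/2 = (4670 + 32620)/2 = 18645 km.
Half the transfer-orbit period gives t = π√(a_t³/μ) = 38650 s.
Converting: 38650 s ÷ 3600 s/hour = 10.74 hours.

t = 10.74 hours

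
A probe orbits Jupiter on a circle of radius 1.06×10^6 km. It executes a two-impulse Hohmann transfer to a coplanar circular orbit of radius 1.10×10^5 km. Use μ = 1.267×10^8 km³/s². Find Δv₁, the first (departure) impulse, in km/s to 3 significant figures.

Δv₁ = 6.19 km/s

Transfer-ellipse semi-major axis a_t = (r₁ + r₂)/2 = (1.060×10^6 + 1.100×10^5)/2 = 5.850×10^5 km.
On the circular orbit at r = 1.060×10^6 km, v_c = √(μ/r) = 10.933 km/s.
Transfer-orbit speed at the same r (vis-viva, a = a_t): v_t = √[μ(2/r − 1/a_t)] = 4.7408 km/s.
Δv₁ = |v_t − v_c| = |4.7408 − 10.933| = 6.192 km/s.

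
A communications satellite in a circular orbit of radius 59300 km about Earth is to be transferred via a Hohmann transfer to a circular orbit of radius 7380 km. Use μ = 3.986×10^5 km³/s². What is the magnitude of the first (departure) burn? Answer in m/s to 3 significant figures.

The Hohmann ellipse has a_t = (r₁ + r₂)/2 = 33340 km.
On the circular orbit at r = 59300 km, v_c = √(μ/r) = 2.593 km/s.
Vis-viva on the transfer ellipse at r = 59300 km gives v_t = √[μ(2/r − 1/a_t)] = 1.220 km/s.
Δv₁ = |v_t − v_c| = |1.220 − 2.593| = 1.373 km/s.

Δv₁ = 1370 m/s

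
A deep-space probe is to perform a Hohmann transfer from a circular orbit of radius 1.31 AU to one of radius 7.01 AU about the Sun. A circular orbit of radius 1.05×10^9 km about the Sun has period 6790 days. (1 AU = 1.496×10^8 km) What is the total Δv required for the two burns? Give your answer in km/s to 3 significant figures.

From Kepler's third law T² = 4π²r³/μ at r = 1.05×10^9 km, T = 6790 days = 6790 × 86400 s = 5.86656×10^8 s: μ = 4π²r³/T² = 1.32789×10^11 km³/s².
In km: r₁ = 1.31 × 1.496×10^8 = 1.95976×10^8 km; r₂ = 7.01 × 1.496×10^8 = 1.048696×10^9 km.
The Hohmann ellipse has a_t = (r₁ + r₂)/2 = 6.22336×10^8 km.
At r₁ the circular-orbit speed is v₁ = √(μ/r₁) = 26.03 km/s.
Transfer-orbit speed at r₁ (v² = μ(2/r − 1/a)): v_p = √[μ(2/r₁ − 1/a_t)] = 33.79 km/s.
First burn Δv₁ = |v_p − v₁| = 7.760 km/s.
Circular speed at r₂: v₂ = √(μ/r₂) = 11.253 km/s.
Transfer-orbit speed at r₂: v_a = √[μ(2/r₂ − 1/a_t)] = 6.3146 km/s.
Second burn Δv₂ = |v₂ − v_a| = 4.938 km/s.
Total Δv = Δv₁ + Δv₂ = 12.70 km/s.

Δv = 12.7 km/s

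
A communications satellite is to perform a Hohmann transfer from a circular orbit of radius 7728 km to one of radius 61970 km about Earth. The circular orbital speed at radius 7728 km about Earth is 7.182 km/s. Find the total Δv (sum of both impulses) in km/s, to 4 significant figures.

Δv = 3.737 km/s

From the circular-orbit relation v² = μ/r at r = 7728 km: μ = v²r = (7.182)² × 7728 = 3.98619×10^5 km³/s².
Semi-major axis of the transfer orbit: a_t = (7728 + 61970)/2 = 34849 km.
Circular speed at r₁: v₁ = √(μ/r₁) = √(3.98619×10^5/7728) = 7.182 km/s.
On the transfer ellipse at r₁, v² = μ(2/r − 1/a) gives v_p = √[μ(2/r₁ − 1/a_t)] = 9.577 km/s.
First burn Δv₁ = |v_p − v₁| = 2.395 km/s.
At r₂, v₂ = √(μ/r₂) = 2.536 km/s.
Transfer-orbit speed at r₂: v_a = √[μ(2/r₂ − 1/a_t)] = 1.194 km/s.
Second burn Δv₂ = |v₂ − v_a| = 1.342 km/s.
Total Δv = Δv₁ + Δv₂ = 3.737 km/s.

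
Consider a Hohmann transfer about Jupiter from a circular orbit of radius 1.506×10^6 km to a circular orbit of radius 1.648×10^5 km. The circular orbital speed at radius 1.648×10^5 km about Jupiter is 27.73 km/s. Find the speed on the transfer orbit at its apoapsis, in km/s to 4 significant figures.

From the circular-orbit relation v² = μ/r at r = 1.648×10^5 km: μ = v²r = (27.73)² × 1.648×10^5 = 1.26723×10^8 km³/s².
Semi-major axis of the transfer orbit: a_t = (1.506×10^6 + 1.648×10^5)/2 = 8.354×10^5 km.
The apoapsis of the transfer ellipse is at r = 1.506×10^6 km.
Applying v² = μ(2/r − 1/a_t): v = 4.074 km/s.

v = 4.074 km/s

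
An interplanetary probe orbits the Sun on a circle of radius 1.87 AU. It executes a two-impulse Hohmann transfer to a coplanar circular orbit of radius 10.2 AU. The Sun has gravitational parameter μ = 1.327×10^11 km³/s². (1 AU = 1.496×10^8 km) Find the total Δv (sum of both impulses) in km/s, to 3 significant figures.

In km: r₁ = 1.87 × 1.496×10^8 = 2.79752×10^8 km; r₂ = 10.2 × 1.496×10^8 = 1.52592×10^9 km.
Transfer-ellipse semi-major axis a_t = (r₁ + r₂)/2 = (2.79752×10^8 + 1.52592×10^9)/2 = 9.02836×10^8 km.
At r₁ the circular-orbit speed is v₁ = √(μ/r₁) = 21.780 km/s.
Transfer-orbit speed at r₁ (vis-viva): v_p = √[μ(2/r₁ − 1/a_t)] = 28.315 km/s.
First burn Δv₁ = |v_p − v₁| = 6.535 km/s.
Circular speed at r₂: v₂ = √(μ/r₂) = 9.325 km/s.
Transfer-orbit speed at r₂: v_a = √[μ(2/r₂ − 1/a_t)] = 5.191 km/s.
Second burn Δv₂ = |v₂ − v_a| = 4.134 km/s.
Δv = Δv₁ + Δv₂ = 6.535 + 4.134 = 10.67 km/s.

Δv = 10.7 km/s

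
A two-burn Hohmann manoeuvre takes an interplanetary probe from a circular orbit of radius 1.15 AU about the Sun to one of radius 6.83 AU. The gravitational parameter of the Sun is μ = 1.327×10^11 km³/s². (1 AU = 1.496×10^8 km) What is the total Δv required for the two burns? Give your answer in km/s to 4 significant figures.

In km: r₁ = 1.15 × 1.496×10^8 = 1.7204×10^8 km; r₂ = 6.83 × 1.496×10^8 = 1.021768×10^9 km.
Transfer-ellipse semi-major axis a_t = (r₁ + r₂)/2 = (1.7204×10^8 + 1.021768×10^9)/2 = 5.96904×10^8 km.
Circular speed at r₁: v₁ = √(μ/r₁) = √(1.327×10^11/1.7204×10^8) = 27.773 km/s.
Transfer-orbit speed at r₁ (vis-viva): v_p = √[μ(2/r₁ − 1/a_t)] = 36.337 km/s.
First burn Δv₁ = |v_p − v₁| = 8.564 km/s.
Circular speed at r₂: v₂ = √(μ/r₂) = 11.396 km/s.
Transfer-orbit speed at r₂: v_a = √[μ(2/r₂ − 1/a_t)] = 6.1182 km/s.
Second burn Δv₂ = |v₂ − v_a| = 5.278 km/s.
Total Δv = Δv₁ + Δv₂ = 13.84 km/s.

Δv = 13.84 km/s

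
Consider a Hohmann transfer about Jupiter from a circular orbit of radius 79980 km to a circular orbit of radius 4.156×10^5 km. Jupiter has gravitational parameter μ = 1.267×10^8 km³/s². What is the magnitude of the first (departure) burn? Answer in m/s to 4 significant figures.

Transfer-ellipse semi-major axis a_t = (r₁ + r₂)/2 = (79980 + 4.156×10^5)/2 = 2.4779×10^5 km.
On the circular orbit at r = 79980 km, v_c = √(μ/r) = 39.8013 km/s.
Vis-viva on the transfer ellipse at r = 79980 km gives v_t = √[μ(2/r − 1/a_t)] = 51.5458 km/s.
Δv₁ = |v_t − v_c| = |51.5458 − 39.8013| = 11.74 km/s.

Δv₁ = 11740 m/s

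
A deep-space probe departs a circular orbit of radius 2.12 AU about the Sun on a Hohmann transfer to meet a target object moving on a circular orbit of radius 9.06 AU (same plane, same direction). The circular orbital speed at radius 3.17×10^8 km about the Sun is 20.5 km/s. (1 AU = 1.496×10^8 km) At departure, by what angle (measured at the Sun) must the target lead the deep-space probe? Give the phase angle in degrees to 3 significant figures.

From the circular-orbit relation v² = μ/r at r = 3.17×10^8 km: μ = v²r = (20.5)² × 3.17×10^8 = 1.33219×10^11 km³/s².
In km: r₁ = 2.12 × 1.496×10^8 = 3.17152×10^8 km; r₂ = 9.06 × 1.496×10^8 = 1.355376×10^9 km.
The Hohmann ellipse has a_t = (r₁ + r₂)/2 = 8.36264×10^8 km.
Transfer time t = π√(a_t³/μ) = 2.0815×10^8 s.
The target's mean motion on its circular orbit is ω₂ = √(μ/r₂³) = 7.3147×10^-9 rad/s.
Angle swept by the target during transfer: ω₂·t = 1.5226 rad = 87.24°.
The deep-space probe traverses 180° on the transfer ellipse, so the target must lead by 180° − 87.24° = 92.8°.

φ = 92.8°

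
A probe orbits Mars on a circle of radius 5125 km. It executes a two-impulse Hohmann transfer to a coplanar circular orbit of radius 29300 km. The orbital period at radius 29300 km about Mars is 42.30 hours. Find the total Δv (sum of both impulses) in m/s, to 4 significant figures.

From Kepler's third law T² = 4π²r³/μ at r = 29300 km, T = 42.30 hours = 42.30 × 3600 s = 1.5228×10^5 s: μ = 4π²r³/T² = 42823.0 km³/s².
Transfer-ellipse semi-major axis a_t = (r₁ + r₂)/2 = (5125 + 29300)/2 = 17212.5 km.
At r₁ the circular-orbit speed is v₁ = √(μ/r₁) = 2.8906 km/s.
Transfer-orbit speed at r₁ (vis-viva equation): v_p = √[μ(2/r₁ − 1/a_t)] = 3.7714 km/s.
First burn Δv₁ = |v_p − v₁| = 0.8808 km/s.
Circular speed at r₂: v₂ = √(μ/r₂) = 1.209 km/s.
Transfer-orbit speed at r₂: v_a = √[μ(2/r₂ − 1/a_t)] = 0.6597 km/s.
Second burn Δv₂ = |v₂ − v_a| = 0.5493 km/s.
Total Δv = Δv₁ + Δv₂ = 1.430 km/s.

Δv = 1430 m/s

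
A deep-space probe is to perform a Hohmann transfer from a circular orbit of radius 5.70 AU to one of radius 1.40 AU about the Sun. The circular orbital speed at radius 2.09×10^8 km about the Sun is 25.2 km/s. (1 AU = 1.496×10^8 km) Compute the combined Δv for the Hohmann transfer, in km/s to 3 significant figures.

Δv = 11.4 km/s

From the circular-orbit relation v² = μ/r at r = 2.09×10^8 km: μ = v²r = (25.2)² × 2.09×10^8 = 1.32723×10^11 km³/s².
In km: r₁ = 5.70 × 1.496×10^8 = 8.5272×10^8 km; r₂ = 1.40 × 1.496×10^8 = 2.0944×10^8 km.
Transfer-ellipse semi-major axis a_t = (r₁ + r₂)/2 = (8.5272×10^8 + 2.0944×10^8)/2 = 5.3108×10^8 km.
Circular speed at r₁: v₁ = √(μ/r₁) = √(1.32723×10^11/8.5272×10^8) = 12.476 km/s.
Transfer-orbit speed at r₁ (v² = μ(2/r − 1/a)): v_a = √[μ(2/r₁ − 1/a_t)] = 7.8347 km/s.
First burn Δv₁ = |v_a − v₁| = 4.641 km/s.
Circular speed at r₂: v₂ = √(μ/r₂) = 25.1735 km/s.
Transfer-orbit speed at r₂: v_p = √[μ(2/r₂ − 1/a_t)] = 31.8983 km/s.
Second burn Δv₂ = |v₂ − v_p| = 6.725 km/s.
Total Δv = Δv₁ + Δv₂ = 11.37 km/s.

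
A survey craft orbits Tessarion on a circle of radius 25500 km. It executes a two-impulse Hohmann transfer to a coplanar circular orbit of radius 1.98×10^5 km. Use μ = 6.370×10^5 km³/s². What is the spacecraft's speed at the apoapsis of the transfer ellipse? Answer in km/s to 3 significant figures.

v = 0.857 km/s

The Hohmann ellipse has a_t = (r₁ + r₂)/2 = 1.1175×10^5 km.
The apoapsis of the transfer ellipse is at r = 1.980×10^5 km.
Vis-viva: v = √[μ(2/r − 1/a_t)] = √[6.370×10^5 × (2/1.980×10^5 − 1/1.1175×10^5)] = 0.8568 km/s.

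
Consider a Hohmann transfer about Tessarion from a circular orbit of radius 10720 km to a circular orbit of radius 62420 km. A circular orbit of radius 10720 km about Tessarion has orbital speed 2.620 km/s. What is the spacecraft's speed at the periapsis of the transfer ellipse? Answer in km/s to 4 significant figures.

From the circular-orbit relation v² = μ/r at r = 10720 km: μ = v²r = (2.620)² × 10720 = 73586.4 km³/s².
Transfer-ellipse semi-major axis a_t = (r₁ + r₂)/2 = (10720 + 62420)/2 = 36570 km.
At periapsis, r = 10720 km.
Applying v² = μ(2/r − 1/a_t): v = 3.423 km/s.

v = 3.423 km/s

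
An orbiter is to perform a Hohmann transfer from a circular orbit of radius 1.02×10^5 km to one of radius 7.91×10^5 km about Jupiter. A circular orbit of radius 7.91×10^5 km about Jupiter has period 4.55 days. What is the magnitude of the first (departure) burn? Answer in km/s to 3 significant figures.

From Kepler's third law T² = 4π²r³/μ at r = 7.91×10^5 km, T = 4.55 days = 4.55 × 86400 s = 3.9312×10^5 s: μ = 4π²r³/T² = 1.26427×10^8 km³/s².
Semi-major axis of the transfer orbit: a_t = (1.020×10^5 + 7.910×10^5)/2 = 4.465×10^5 km.
Circular speed at r = 1.020×10^5 km: v_c = √(μ/r) = 35.21 km/s.
Transfer-orbit speed at the same r (vis-viva, a = a_t): v_t = √[μ(2/r − 1/a_t)] = 46.86 km/s.
Δv₁ = |v_t − v_c| = |46.86 − 35.21| = 11.65 km/s.

Δv₁ = 11.7 km/s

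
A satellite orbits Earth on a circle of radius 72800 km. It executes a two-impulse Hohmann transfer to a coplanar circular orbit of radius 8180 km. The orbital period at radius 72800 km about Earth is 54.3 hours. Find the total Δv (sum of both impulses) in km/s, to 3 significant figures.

From Kepler's third law T² = 4π²r³/μ at r = 72800 km, T = 54.3 hours = 54.3 × 3600 s = 1.9548×10^5 s: μ = 4π²r³/T² = 3.98611×10^5 km³/s².
The Hohmann ellipse has a_t = (r₁ + r₂)/2 = 40490 km.
At r₁ the circular-orbit speed is v₁ = √(μ/r₁) = 2.340 km/s.
Transfer-orbit speed at r₁ (v² = μ(2/r − 1/a)): v_a = √[μ(2/r₁ − 1/a_t)] = 1.052 km/s.
First burn Δv₁ = |v_a − v₁| = 1.288 km/s.
At r₂, v₂ = √(μ/r₂) = 6.9807 km/s.
Transfer-orbit speed at r₂: v_p = √[μ(2/r₂ − 1/a_t)] = 9.3603 km/s.
Second burn Δv₂ = |v₂ − v_p| = 2.380 km/s.
Δv = Δv₁ + Δv₂ = 1.288 + 2.380 = 3.668 km/s.

Δv = 3.67 km/s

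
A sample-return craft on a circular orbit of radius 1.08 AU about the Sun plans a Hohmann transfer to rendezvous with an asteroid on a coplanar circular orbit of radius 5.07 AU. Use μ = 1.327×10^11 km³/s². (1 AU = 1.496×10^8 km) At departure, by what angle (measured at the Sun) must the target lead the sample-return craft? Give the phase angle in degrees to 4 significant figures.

φ = 94.98°

In km: r₁ = 1.08 × 1.496×10^8 = 1.61568×10^8 km; r₂ = 5.07 × 1.496×10^8 = 7.58472×10^8 km.
Transfer-ellipse semi-major axis a_t = (r₁ + r₂)/2 = (1.61568×10^8 + 7.58472×10^8)/2 = 4.6002×10^8 km.
The half-period of the transfer ellipse is t = π√(a_t³/μ) = 8.5090×10^7 s.
Target angular speed ω₂ = √(μ/r₂³) = 1.7439×10^-8 rad/s.
Angle swept by the target during transfer: ω₂·t = 1.4839 rad = 85.02°.
The sample-return craft traverses 180° on the transfer ellipse, so the target must lead by 180° − 85.02° = 94.98°.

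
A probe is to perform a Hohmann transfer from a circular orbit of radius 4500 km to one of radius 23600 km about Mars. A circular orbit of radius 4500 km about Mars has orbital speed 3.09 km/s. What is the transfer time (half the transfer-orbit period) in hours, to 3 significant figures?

t = 7.01 hours

From the circular-orbit relation v² = μ/r at r = 4500 km: μ = v²r = (3.09)² × 4500 = 42966.4 km³/s².
Semi-major axis of the transfer orbit: a_t = (4500 + 23600)/2 = 14050 km.
Half the transfer-orbit period gives t = π√(a_t³/μ) = 25240 s.
Converting: 25240 s ÷ 3600 s/hour = 7.01 hours.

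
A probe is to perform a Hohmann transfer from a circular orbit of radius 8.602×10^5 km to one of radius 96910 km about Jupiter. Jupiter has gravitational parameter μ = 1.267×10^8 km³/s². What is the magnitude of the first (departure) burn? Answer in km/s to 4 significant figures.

Transfer-ellipse semi-major axis a_t = (r₁ + r₂)/2 = (8.602×10^5 + 96910)/2 = 4.78555×10^5 km.
On the circular orbit at r = 8.602×10^5 km, v_c = √(μ/r) = 12.136 km/s.
Transfer-orbit speed at the same r (vis-viva, a = a_t): v_t = √[μ(2/r − 1/a_t)] = 5.4614 km/s.
Δv₁ = |v_t − v_c| = |5.4614 − 12.136| = 6.675 km/s.

Δv₁ = 6.675 km/s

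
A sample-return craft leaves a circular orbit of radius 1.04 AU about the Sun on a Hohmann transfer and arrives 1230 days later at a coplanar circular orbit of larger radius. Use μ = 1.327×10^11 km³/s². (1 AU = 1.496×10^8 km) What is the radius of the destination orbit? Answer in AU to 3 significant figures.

In km: r₁ = 1.04 × 1.496×10^8 = 1.55584×10^8 km.
Transfer time t = 1230 days = 1.06272×10^8 s, and t = π√(a_t³/μ).
So a_t = (μ t²/π²)^(1/3) = (1.327×10^11 × (1.06272×10^8)² / π²)^(1/3) = 5.3350×10^8 km.
Since a_t = (r₁ + r₂)/2, r₂ = 2a_t − r₁ = 2×5.3350×10^8 − 1.55584×10^8 = 9.11416×10^8 km.
In AU: r₂ = 9.11416×10^8 / 1.496×10^8 = 6.09 AU.

r₂ = 6.09 AU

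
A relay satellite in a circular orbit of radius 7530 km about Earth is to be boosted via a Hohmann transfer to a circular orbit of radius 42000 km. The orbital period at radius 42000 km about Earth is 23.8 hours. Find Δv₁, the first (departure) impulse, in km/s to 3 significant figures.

Δv₁ = 2.20 km/s

From Kepler's third law T² = 4π²r³/μ at r = 42000 km, T = 23.8 hours = 23.8 × 3600 s = 85680 s: μ = 4π²r³/T² = 3.98427×10^5 km³/s².
Semi-major axis of the transfer orbit: a_t = (7530 + 42000)/2 = 24765 km.
Circular speed at r = 7530 km: v_c = √(μ/r) = 7.274 km/s.
Vis-viva on the transfer ellipse at r = 7530 km gives v_t = √[μ(2/r − 1/a_t)] = 9.473 km/s.
Δv₁ = |v_t − v_c| = |9.473 − 7.274| = 2.199 km/s.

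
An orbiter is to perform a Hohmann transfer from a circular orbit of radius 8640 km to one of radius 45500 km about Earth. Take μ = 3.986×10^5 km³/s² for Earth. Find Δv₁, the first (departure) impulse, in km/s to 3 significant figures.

Transfer-ellipse semi-major axis a_t = (r₁ + r₂)/2 = (8640 + 45500)/2 = 27070 km.
On the circular orbit at r = 8640 km, v_c = √(μ/r) = 6.792 km/s.
Transfer-orbit speed at the same r (vis-viva, a = a_t): v_t = √[μ(2/r − 1/a_t)] = 8.806 km/s.
Δv₁ = |v_t − v_c| = |8.806 − 6.792| = 2.014 km/s.

Δv₁ = 2.01 km/s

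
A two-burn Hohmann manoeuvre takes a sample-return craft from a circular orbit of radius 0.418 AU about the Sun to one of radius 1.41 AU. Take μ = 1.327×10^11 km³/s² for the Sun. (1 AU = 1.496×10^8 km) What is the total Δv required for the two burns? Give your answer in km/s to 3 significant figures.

Δv = 19.3 km/s

In km: r₁ = 0.418 × 1.496×10^8 = 6.25328×10^7 km; r₂ = 1.41 × 1.496×10^8 = 2.10936×10^8 km.
Transfer-ellipse semi-major axis a_t = (r₁ + r₂)/2 = (6.25328×10^7 + 2.10936×10^8)/2 = 1.367344×10^8 km.
Circular speed at r₁: v₁ = √(μ/r₁) = √(1.327×10^11/6.25328×10^7) = 46.07 km/s.
On the transfer ellipse at r₁, vis-viva equation gives v_p = √[μ(2/r₁ − 1/a_t)] = 57.22 km/s.
First burn Δv₁ = |v_p − v₁| = 11.15 km/s.
At r₂, v₂ = √(μ/r₂) = 25.08 km/s.
Transfer-orbit speed at r₂: v_a = √[μ(2/r₂ − 1/a_t)] = 16.96 km/s.
Second burn Δv₂ = |v₂ − v_a| = 8.120 km/s.
Total Δv = Δv₁ + Δv₂ = 19.27 km/s.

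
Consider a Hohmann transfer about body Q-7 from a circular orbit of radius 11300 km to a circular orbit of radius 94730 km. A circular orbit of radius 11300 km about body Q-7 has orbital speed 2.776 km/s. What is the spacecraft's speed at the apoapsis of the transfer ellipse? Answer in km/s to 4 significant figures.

v = 0.4426 km/s

From the circular-orbit relation v² = μ/r at r = 11300 km: μ = v²r = (2.776)² × 11300 = 87079.8 km³/s².
Semi-major axis of the transfer orbit: a_t = (11300 + 94730)/2 = 53015 km.
At apoapsis, r = 94730 km.
Applying v² = μ(2/r − 1/a_t): v = 0.4426 km/s.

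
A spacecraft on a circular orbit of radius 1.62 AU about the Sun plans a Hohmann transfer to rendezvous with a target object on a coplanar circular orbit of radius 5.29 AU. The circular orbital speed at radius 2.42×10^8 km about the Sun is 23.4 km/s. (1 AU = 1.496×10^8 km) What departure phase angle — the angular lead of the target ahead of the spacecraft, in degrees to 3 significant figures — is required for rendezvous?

φ = 85.0°

From the circular-orbit relation v² = μ/r at r = 2.42×10^8 km: μ = v²r = (23.4)² × 2.42×10^8 = 1.32510×10^11 km³/s².
In km: r₁ = 1.62 × 1.496×10^8 = 2.42352×10^8 km; r₂ = 5.29 × 1.496×10^8 = 7.91384×10^8 km.
The Hohmann ellipse has a_t = (r₁ + r₂)/2 = 5.16868×10^8 km.
The half-period of the transfer ellipse is t = π√(a_t³/μ) = 1.0141×10^8 s.
The target's mean motion on its circular orbit is ω₂ = √(μ/r₂³) = 1.6351×10^-8 rad/s.
Angle swept by the target during transfer: ω₂·t = 1.6582 rad = 95.01°.
The spacecraft traverses 180° on the transfer ellipse, so the target must lead by 180° − 95.01° = 85.0°.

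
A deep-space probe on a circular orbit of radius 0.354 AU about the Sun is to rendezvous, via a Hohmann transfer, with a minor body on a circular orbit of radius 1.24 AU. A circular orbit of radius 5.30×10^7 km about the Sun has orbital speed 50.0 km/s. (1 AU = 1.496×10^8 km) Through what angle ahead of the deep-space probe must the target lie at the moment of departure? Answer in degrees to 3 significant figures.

φ = 87.2°

From the circular-orbit relation v² = μ/r at r = 5.30×10^7 km: μ = v²r = (50.0)² × 5.30×10^7 = 1.32500×10^11 km³/s².
In km: r₁ = 0.354 × 1.496×10^8 = 5.29584×10^7 km; r₂ = 1.24 × 1.496×10^8 = 1.85504×10^8 km.
Semi-major axis of the transfer orbit: a_t = (5.29584×10^7 + 1.85504×10^8)/2 = 1.192312×10^8 km.
Transfer time t = π√(a_t³/μ) = 1.12364×10^7 s.
The target's mean motion on its circular orbit is ω₂ = √(μ/r₂³) = 1.44071×10^-7 rad/s.
Angle swept by the target during transfer: ω₂·t = 1.61884 rad = 92.753°.
The deep-space probe traverses 180° on the transfer ellipse, so the target must lead by 180° − 92.753° = 87.2°.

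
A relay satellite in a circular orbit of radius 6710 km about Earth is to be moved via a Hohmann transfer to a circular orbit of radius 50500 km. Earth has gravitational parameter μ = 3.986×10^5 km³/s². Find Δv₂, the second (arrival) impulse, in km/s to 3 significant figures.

The Hohmann ellipse has a_t = (r₁ + r₂)/2 = 28605 km.
On the circular orbit at r = 50500 km, v_c = √(μ/r) = 2.8095 km/s.
Transfer-orbit speed at the same r (vis-viva, a = a_t): v_t = √[μ(2/r − 1/a_t)] = 1.3607 km/s.
Δv₂ = |v_t − v_c| = |1.3607 − 2.8095| = 1.449 km/s.

Δv₂ = 1.45 km/s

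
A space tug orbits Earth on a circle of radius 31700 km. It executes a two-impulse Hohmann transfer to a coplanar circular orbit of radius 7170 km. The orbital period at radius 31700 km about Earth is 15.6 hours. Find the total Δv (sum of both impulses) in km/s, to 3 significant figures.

From Kepler's third law T² = 4π²r³/μ at r = 31700 km, T = 15.6 hours = 15.6 × 3600 s = 56160 s: μ = 4π²r³/T² = 3.98734×10^5 km³/s².
The Hohmann ellipse has a_t = (r₁ + r₂)/2 = 19435 km.
At r₁ the circular-orbit speed is v₁ = √(μ/r₁) = 3.5466 km/s.
Transfer-orbit speed at r₁ (v² = μ(2/r − 1/a)): v_a = √[μ(2/r₁ − 1/a_t)] = 2.1542 km/s.
First burn Δv₁ = |v_a − v₁| = 1.392 km/s.
Circular speed at r₂: v₂ = √(μ/r₂) = 7.457 km/s.
Transfer-orbit speed at r₂: v_p = √[μ(2/r₂ − 1/a_t)] = 9.524 km/s.
Second burn Δv₂ = |v₂ − v_p| = 2.067 km/s.
Δv = Δv₁ + Δv₂ = 1.392 + 2.067 = 3.459 km/s.

Δv = 3.46 km/s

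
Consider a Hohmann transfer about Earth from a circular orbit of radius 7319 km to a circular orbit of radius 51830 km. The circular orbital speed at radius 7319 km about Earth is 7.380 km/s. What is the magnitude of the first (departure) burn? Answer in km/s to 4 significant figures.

From the circular-orbit relation v² = μ/r at r = 7319 km: μ = v²r = (7.380)² × 7319 = 3.98625×10^5 km³/s².
The Hohmann ellipse has a_t = (r₁ + r₂)/2 = 29574.5 km.
On the circular orbit at r = 7319 km, v_c = √(μ/r) = 7.380 km/s.
Transfer-orbit speed at the same r (vis-viva, a = a_t): v_t = √[μ(2/r − 1/a_t)] = 9.770 km/s.
Δv₁ = |v_t − v_c| = |9.770 − 7.380| = 2.390 km/s.

Δv₁ = 2.390 km/s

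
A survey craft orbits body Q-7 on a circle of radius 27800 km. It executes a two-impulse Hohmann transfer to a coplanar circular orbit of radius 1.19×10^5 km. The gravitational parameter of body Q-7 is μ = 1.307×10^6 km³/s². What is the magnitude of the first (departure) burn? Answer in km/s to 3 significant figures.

Δv₁ = 1.87 km/s

Transfer-ellipse semi-major axis a_t = (r₁ + r₂)/2 = (27800 + 1.190×10^5)/2 = 73400 km.
On the circular orbit at r = 27800 km, v_c = √(μ/r) = 6.857 km/s.
Transfer-orbit speed at the same r (vis-viva, a = a_t): v_t = √[μ(2/r − 1/a_t)] = 8.731 km/s.
Δv₁ = |v_t − v_c| = |8.731 − 6.857| = 1.874 km/s.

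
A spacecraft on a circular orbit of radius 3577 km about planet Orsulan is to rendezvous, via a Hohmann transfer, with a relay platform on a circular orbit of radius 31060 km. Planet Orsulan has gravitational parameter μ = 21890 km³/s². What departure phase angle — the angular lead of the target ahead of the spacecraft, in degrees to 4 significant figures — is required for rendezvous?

Transfer-ellipse semi-major axis a_t = (r₁ + r₂)/2 = (3577 + 31060)/2 = 17318.5 km.
Transfer time t = π√(a_t³/μ) = 48390 s.
The target's mean motion on its circular orbit is ω₂ = √(μ/r₂³) = 2.703×10^-5 rad/s.
Angle swept by the target during transfer: ω₂·t = 1.308 rad = 74.94°.
The spacecraft traverses 180° on the transfer ellipse, so the target must lead by 180° − 74.94° = 105.1°.

φ = 105.1°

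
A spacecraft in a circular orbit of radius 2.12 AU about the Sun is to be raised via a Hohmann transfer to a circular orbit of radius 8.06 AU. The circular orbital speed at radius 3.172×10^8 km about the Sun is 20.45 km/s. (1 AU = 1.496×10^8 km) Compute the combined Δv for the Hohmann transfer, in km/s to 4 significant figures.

Δv = 9.004 km/s

From the circular-orbit relation v² = μ/r at r = 3.172×10^8 km: μ = v²r = (20.45)² × 3.172×10^8 = 1.32654×10^11 km³/s².
In km: r₁ = 2.12 × 1.496×10^8 = 3.17152×10^8 km; r₂ = 8.06 × 1.496×10^8 = 1.205776×10^9 km.
Semi-major axis of the transfer orbit: a_t = (3.17152×10^8 + 1.205776×10^9)/2 = 7.61464×10^8 km.
At r₁ the circular-orbit speed is v₁ = √(μ/r₁) = 20.452 km/s.
On the transfer ellipse at r₁, vis-viva equation gives v_p = √[μ(2/r₁ − 1/a_t)] = 25.736 km/s.
First burn Δv₁ = |v_p − v₁| = 5.284 km/s.
At r₂, v₂ = √(μ/r₂) = 10.489 km/s.
Transfer-orbit speed at r₂: v_a = √[μ(2/r₂ − 1/a_t)] = 6.7692 km/s.
Second burn Δv₂ = |v₂ − v_a| = 3.720 km/s.
Total Δv = Δv₁ + Δv₂ = 9.004 km/s.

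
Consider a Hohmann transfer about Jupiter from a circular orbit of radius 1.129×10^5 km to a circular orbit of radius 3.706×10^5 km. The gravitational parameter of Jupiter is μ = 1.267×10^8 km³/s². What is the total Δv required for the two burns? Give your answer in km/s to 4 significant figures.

Semi-major axis of the transfer orbit: a_t = (1.129×10^5 + 3.706×10^5)/2 = 2.4175×10^5 km.
At r₁ the circular-orbit speed is v₁ = √(μ/r₁) = 33.4997 km/s.
Transfer-orbit speed at r₁ (vis-viva equation): v_p = √[μ(2/r₁ − 1/a_t)] = 41.4773 km/s.
First burn Δv₁ = |v_p − v₁| = 7.978 km/s.
Circular speed at r₂: v₂ = √(μ/r₂) = 18.490 km/s.
Transfer-orbit speed at r₂: v_a = √[μ(2/r₂ − 1/a_t)] = 12.636 km/s.
Second burn Δv₂ = |v₂ − v_a| = 5.854 km/s.
Total Δv = Δv₁ + Δv₂ = 13.83 km/s.

Δv = 13.83 km/s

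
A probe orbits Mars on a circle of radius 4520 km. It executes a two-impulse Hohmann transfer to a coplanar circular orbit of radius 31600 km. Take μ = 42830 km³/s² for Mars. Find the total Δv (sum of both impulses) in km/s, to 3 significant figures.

Δv = 1.58 km/s

The Hohmann ellipse has a_t = (r₁ + r₂)/2 = 18060 km.
At r₁ the circular-orbit speed is v₁ = √(μ/r₁) = 3.07826 km/s.
Transfer-orbit speed at r₁ (vis-viva equation): v_p = √[μ(2/r₁ − 1/a_t)] = 4.07183 km/s.
First burn Δv₁ = |v_p − v₁| = 0.9936 km/s.
At r₂, v₂ = √(μ/r₂) = 1.1642 km/s.
Transfer-orbit speed at r₂: v_a = √[μ(2/r₂ − 1/a_t)] = 0.58243 km/s.
Second burn Δv₂ = |v₂ − v_a| = 0.5818 km/s.
Total Δv = Δv₁ + Δv₂ = 1.575 km/s.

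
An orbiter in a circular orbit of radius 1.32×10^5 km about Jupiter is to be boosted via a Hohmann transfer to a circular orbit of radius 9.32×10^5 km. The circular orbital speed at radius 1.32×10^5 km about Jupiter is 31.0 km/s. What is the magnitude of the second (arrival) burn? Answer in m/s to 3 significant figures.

Δv₂ = 5860 m/s

From the circular-orbit relation v² = μ/r at r = 1.32×10^5 km: μ = v²r = (31.0)² × 1.32×10^5 = 1.26852×10^8 km³/s².
Transfer-ellipse semi-major axis a_t = (r₁ + r₂)/2 = (1.320×10^5 + 9.320×10^5)/2 = 5.320×10^5 km.
Circular speed at r = 9.320×10^5 km: v_c = √(μ/r) = 11.6665 km/s.
Vis-viva on the transfer ellipse at r = 9.320×10^5 km gives v_t = √[μ(2/r − 1/a_t)] = 5.81128 km/s.
Δv₂ = |v_t − v_c| = |5.81128 − 11.6665| = 5.855 km/s.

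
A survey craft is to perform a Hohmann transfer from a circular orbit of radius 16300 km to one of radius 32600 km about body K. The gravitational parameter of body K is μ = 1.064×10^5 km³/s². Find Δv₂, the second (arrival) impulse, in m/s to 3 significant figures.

Transfer-ellipse semi-major axis a_t = (r₁ + r₂)/2 = (16300 + 32600)/2 = 24450 km.
Circular speed at r = 32600 km: v_c = √(μ/r) = 1.8066 km/s.
Transfer-orbit speed at the same r (vis-viva, a = a_t): v_t = √[μ(2/r − 1/a_t)] = 1.4751 km/s.
Δv₂ = |v_t − v_c| = |1.4751 − 1.8066| = 0.3315 km/s.

Δv₂ = 332 m/s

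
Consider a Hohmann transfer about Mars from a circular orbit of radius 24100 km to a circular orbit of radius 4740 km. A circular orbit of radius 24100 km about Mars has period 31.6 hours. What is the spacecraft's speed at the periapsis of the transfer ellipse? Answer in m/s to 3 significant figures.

v = 3880 m/s

From Kepler's third law T² = 4π²r³/μ at r = 24100 km, T = 31.6 hours = 31.6 × 3600 s = 1.1376×10^5 s: μ = 4π²r³/T² = 42700.4 km³/s².
Transfer-ellipse semi-major axis a_t = (r₁ + r₂)/2 = (24100 + 4740)/2 = 14420 km.
At periapsis, r = 4740 km.
Applying v² = μ(2/r − 1/a_t): v = 3.880 km/s.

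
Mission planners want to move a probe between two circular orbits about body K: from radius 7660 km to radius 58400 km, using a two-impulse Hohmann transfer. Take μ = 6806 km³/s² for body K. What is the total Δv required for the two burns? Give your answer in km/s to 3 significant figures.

The Hohmann ellipse has a_t = (r₁ + r₂)/2 = 33030 km.
Circular speed at r₁: v₁ = √(μ/r₁) = √(6806/7660) = 0.94261 km/s.
Transfer-orbit speed at r₁ (vis-viva): v_p = √[μ(2/r₁ − 1/a_t)] = 1.2534 km/s.
First burn Δv₁ = |v_p − v₁| = 0.3108 km/s.
At r₂, v₂ = √(μ/r₂) = 0.3414 km/s.
Transfer-orbit speed at r₂: v_a = √[μ(2/r₂ − 1/a_t)] = 0.1644 km/s.
Second burn Δv₂ = |v₂ − v_a| = 0.1770 km/s.
Total Δv = Δv₁ + Δv₂ = 0.4878 km/s.

Δv = 0.488 km/s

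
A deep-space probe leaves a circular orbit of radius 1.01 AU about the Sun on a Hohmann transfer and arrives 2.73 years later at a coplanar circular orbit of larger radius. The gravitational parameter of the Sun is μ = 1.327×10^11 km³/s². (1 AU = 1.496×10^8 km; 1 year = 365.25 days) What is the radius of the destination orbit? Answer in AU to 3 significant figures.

In km: r₁ = 1.01 × 1.496×10^8 = 1.51096×10^8 km.
Transfer time t = 2.73 years × 365.25 × 86400 s = 8.6152248×10^7 s, and t = π√(a_t³/μ).
So a_t = (μ t²/π²)^(1/3) = (1.327×10^11 × (8.6152248×10^7)² / π²)^(1/3) = 4.6384×10^8 km.
Since a_t = (r₁ + r₂)/2, r₂ = 2a_t − r₁ = 2×4.6384×10^8 − 1.51096×10^8 = 7.76584×10^8 km.
In AU: r₂ = 7.76584×10^8 / 1.496×10^8 = 5.19 AU.

r₂ = 5.19 AU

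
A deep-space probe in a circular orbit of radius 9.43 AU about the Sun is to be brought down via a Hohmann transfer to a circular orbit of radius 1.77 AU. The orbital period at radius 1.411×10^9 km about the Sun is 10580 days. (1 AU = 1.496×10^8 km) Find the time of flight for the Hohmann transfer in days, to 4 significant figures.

From Kepler's third law T² = 4π²r³/μ at r = 1.411×10^9 km, T = 10580 days = 10580 × 86400 s = 9.14112×10^8 s: μ = 4π²r³/T² = 1.32722×10^11 km³/s².
In km: r₁ = 9.43 × 1.496×10^8 = 1.410728×10^9 km; r₂ = 1.77 × 1.496×10^8 = 2.64792×10^8 km.
Semi-major axis of the transfer orbit: a_t = (1.410728×10^9 + 2.64792×10^8)/2 = 8.3776×10^8 km.
By Kepler's third law the transfer-orbit period is T = 2π√(a_t³/μ), so t = T/2 = 2.091×10^8 s.
Converting: 2.091×10^8 s ÷ 86400 s/day = 2420 days.

t = 2420 days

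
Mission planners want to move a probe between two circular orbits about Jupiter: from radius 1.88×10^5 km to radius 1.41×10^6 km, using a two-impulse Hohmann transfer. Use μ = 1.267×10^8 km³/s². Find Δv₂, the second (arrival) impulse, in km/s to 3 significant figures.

The Hohmann ellipse has a_t = (r₁ + r₂)/2 = 7.990×10^5 km.
On the circular orbit at r = 1.410×10^6 km, v_c = √(μ/r) = 9.479 km/s.
Vis-viva on the transfer ellipse at r = 1.410×10^6 km gives v_t = √[μ(2/r − 1/a_t)] = 4.598 km/s.
Δv₂ = |v_t − v_c| = |4.598 − 9.479| = 4.881 km/s.

Δv₂ = 4.88 km/s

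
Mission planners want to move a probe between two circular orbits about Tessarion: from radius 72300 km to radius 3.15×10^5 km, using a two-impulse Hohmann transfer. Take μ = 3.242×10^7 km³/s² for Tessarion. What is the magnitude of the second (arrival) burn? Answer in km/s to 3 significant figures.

Δv₂ = 3.95 km/s

The Hohmann ellipse has a_t = (r₁ + r₂)/2 = 1.9365×10^5 km.
On the circular orbit at r = 3.150×10^5 km, v_c = √(μ/r) = 10.145 km/s.
Transfer-orbit speed at the same r (vis-viva, a = a_t): v_t = √[μ(2/r − 1/a_t)] = 6.1989 km/s.
Δv₂ = |v_t − v_c| = |6.1989 − 10.145| = 3.946 km/s.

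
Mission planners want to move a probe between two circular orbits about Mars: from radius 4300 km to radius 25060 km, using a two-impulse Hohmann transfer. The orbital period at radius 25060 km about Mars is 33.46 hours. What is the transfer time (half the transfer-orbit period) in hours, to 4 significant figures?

t = 7.501 hours

From Kepler's third law T² = 4π²r³/μ at r = 25060 km, T = 33.46 hours = 33.46 × 3600 s = 1.20456×10^5 s: μ = 4π²r³/T² = 42819.9 km³/s².
Semi-major axis of the transfer orbit: a_t = (4300 + 25060)/2 = 14680 km.
By Kepler's third law the transfer-orbit period is T = 2π√(a_t³/μ), so t = T/2 = 27003 s.
Converting: 27003 s ÷ 3600 s/hour = 7.501 hours.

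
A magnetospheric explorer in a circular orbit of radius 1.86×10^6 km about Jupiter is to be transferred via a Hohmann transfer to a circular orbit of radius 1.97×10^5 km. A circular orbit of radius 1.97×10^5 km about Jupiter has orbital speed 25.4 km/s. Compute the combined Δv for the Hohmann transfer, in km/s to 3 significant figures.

Δv = 13.4 km/s

From the circular-orbit relation v² = μ/r at r = 1.97×10^5 km: μ = v²r = (25.4)² × 1.97×10^5 = 1.27097×10^8 km³/s².
Transfer-ellipse semi-major axis a_t = (r₁ + r₂)/2 = (1.860×10^6 + 1.970×10^5)/2 = 1.0285×10^6 km.
Circular speed at r₁: v₁ = √(μ/r₁) = √(1.27097×10^8/1.860×10^6) = 8.26628 km/s.
On the transfer ellipse at r₁, v² = μ(2/r − 1/a) gives v_a = √[μ(2/r₁ − 1/a_t)] = 3.61777 km/s.
First burn Δv₁ = |v_a − v₁| = 4.649 km/s.
Circular speed at r₂: v₂ = √(μ/r₂) = 25.400 km/s.
Transfer-orbit speed at r₂: v_p = √[μ(2/r₂ − 1/a_t)] = 34.158 km/s.
Second burn Δv₂ = |v₂ − v_p| = 8.758 km/s.
Total Δv = Δv₁ + Δv₂ = 13.41 km/s.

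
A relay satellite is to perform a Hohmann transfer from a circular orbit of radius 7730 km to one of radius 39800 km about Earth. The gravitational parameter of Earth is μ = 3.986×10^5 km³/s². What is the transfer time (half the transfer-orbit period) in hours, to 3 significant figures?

t = 5.06 hours

Transfer-ellipse semi-major axis a_t = (r₁ + r₂)/2 = (7730 + 39800)/2 = 23765 km.
Half the transfer-orbit period gives t = π√(a_t³/μ) = 18230 s.
Converting: 18230 s ÷ 3600 s/hour = 5.06 hours.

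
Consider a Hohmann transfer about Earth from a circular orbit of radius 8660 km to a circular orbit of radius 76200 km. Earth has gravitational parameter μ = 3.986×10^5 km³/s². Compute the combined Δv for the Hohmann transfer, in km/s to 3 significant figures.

Δv = 3.56 km/s

Transfer-ellipse semi-major axis a_t = (r₁ + r₂)/2 = (8660 + 76200)/2 = 42430 km.
At r₁ the circular-orbit speed is v₁ = √(μ/r₁) = 6.7844 km/s.
On the transfer ellipse at r₁, v² = μ(2/r − 1/a) gives v_p = √[μ(2/r₁ − 1/a_t)] = 9.0918 km/s.
First burn Δv₁ = |v_p − v₁| = 2.307 km/s.
Circular speed at r₂: v₂ = √(μ/r₂) = 2.287 km/s.
Transfer-orbit speed at r₂: v_a = √[μ(2/r₂ − 1/a_t)] = 1.033 km/s.
Second burn Δv₂ = |v₂ − v_a| = 1.254 km/s.
Total Δv = Δv₁ + Δv₂ = 3.561 km/s.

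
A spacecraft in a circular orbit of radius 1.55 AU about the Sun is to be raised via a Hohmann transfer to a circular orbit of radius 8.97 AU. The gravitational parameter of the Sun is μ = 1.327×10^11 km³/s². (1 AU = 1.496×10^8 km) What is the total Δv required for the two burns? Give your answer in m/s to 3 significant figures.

In km: r₁ = 1.55 × 1.496×10^8 = 2.3188×10^8 km; r₂ = 8.97 × 1.496×10^8 = 1.341912×10^9 km.
Transfer-ellipse semi-major axis a_t = (r₁ + r₂)/2 = (2.3188×10^8 + 1.341912×10^9)/2 = 7.86896×10^8 km.
At r₁ the circular-orbit speed is v₁ = √(μ/r₁) = 23.9223 km/s.
Transfer-orbit speed at r₁ (vis-viva): v_p = √[μ(2/r₁ − 1/a_t)] = 31.2397 km/s.
First burn Δv₁ = |v_p − v₁| = 7.317 km/s.
At r₂, v₂ = √(μ/r₂) = 9.944 km/s.
Transfer-orbit speed at r₂: v_a = √[μ(2/r₂ − 1/a_t)] = 5.398 km/s.
Second burn Δv₂ = |v₂ − v_a| = 4.546 km/s.
Total Δv = Δv₁ + Δv₂ = 11.86 km/s.

Δv = 11900 m/s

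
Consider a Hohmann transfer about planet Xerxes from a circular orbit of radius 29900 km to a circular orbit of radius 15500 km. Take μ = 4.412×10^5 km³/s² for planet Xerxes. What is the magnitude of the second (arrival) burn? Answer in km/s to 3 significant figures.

Transfer-ellipse semi-major axis a_t = (r₁ + r₂)/2 = (29900 + 15500)/2 = 22700 km.
Circular speed at r = 15500 km: v_c = √(μ/r) = 5.3352 km/s.
Vis-viva on the transfer ellipse at r = 15500 km gives v_t = √[μ(2/r − 1/a_t)] = 6.1231 km/s.
Δv₂ = |v_t − v_c| = |6.1231 − 5.3352| = 0.7879 km/s.

Δv₂ = 0.788 km/s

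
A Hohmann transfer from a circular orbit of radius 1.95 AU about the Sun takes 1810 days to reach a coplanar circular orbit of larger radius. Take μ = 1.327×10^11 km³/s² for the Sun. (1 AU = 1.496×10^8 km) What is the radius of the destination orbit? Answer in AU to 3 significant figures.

r₂ = 7.28 AU

In km: r₁ = 1.95 × 1.496×10^8 = 2.9172×10^8 km.
Transfer time t = 1810 days = 1.56384×10^8 s, and t = π√(a_t³/μ).
So a_t = (μ t²/π²)^(1/3) = (1.327×10^11 × (1.56384×10^8)² / π²)^(1/3) = 6.9022×10^8 km.
Since a_t = (r₁ + r₂)/2, r₂ = 2a_t − r₁ = 2×6.9022×10^8 − 2.9172×10^8 = 1.08872×10^9 km.
In AU: r₂ = 1.08872×10^9 / 1.496×10^8 = 7.28 AU.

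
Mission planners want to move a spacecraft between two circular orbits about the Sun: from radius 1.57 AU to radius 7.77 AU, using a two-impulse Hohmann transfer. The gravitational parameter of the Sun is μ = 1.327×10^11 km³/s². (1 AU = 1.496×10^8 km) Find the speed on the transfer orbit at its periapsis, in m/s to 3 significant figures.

In km: r₁ = 1.57 × 1.496×10^8 = 2.34872×10^8 km; r₂ = 7.77 × 1.496×10^8 = 1.162392×10^9 km.
Transfer-ellipse semi-major axis a_t = (r₁ + r₂)/2 = (2.34872×10^8 + 1.162392×10^9)/2 = 6.98632×10^8 km.
At periapsis, r = 2.34872×10^8 km.
From the vis-viva equation, v = √[μ(2/r − 1/a_t)] = 30.66 km/s.

v = 30700 m/s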